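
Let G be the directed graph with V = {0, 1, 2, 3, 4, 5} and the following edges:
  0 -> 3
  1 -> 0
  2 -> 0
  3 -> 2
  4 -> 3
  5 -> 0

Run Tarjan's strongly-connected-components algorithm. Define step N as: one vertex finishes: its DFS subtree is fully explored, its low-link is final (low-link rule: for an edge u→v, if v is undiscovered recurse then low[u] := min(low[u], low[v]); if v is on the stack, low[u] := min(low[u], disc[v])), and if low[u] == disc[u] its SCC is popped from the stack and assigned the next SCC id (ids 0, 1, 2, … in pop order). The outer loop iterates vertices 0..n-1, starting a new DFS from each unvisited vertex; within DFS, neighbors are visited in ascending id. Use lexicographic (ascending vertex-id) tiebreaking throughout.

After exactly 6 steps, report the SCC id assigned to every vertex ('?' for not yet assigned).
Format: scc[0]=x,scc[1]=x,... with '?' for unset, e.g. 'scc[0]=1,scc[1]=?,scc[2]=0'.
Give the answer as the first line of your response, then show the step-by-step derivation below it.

scc[0]=0,scc[1]=1,scc[2]=0,scc[3]=0,scc[4]=2,scc[5]=3

step 1: low=(low[0]=0,low[1]=?,low[2]=0,low[3]=1,low[4]=?,low[5]=?); scc=(scc[0]=?,scc[1]=?,scc[2]=?,scc[3]=?,scc[4]=?,scc[5]=?)
step 2: low=(low[0]=0,low[1]=?,low[2]=0,low[3]=0,low[4]=?,low[5]=?); scc=(scc[0]=?,scc[1]=?,scc[2]=?,scc[3]=?,scc[4]=?,scc[5]=?)
step 3: low=(low[0]=0,low[1]=?,low[2]=0,low[3]=0,low[4]=?,low[5]=?); scc=(scc[0]=0,scc[1]=?,scc[2]=0,scc[3]=0,scc[4]=?,scc[5]=?)
step 4: low=(low[0]=0,low[1]=3,low[2]=0,low[3]=0,low[4]=?,low[5]=?); scc=(scc[0]=0,scc[1]=1,scc[2]=0,scc[3]=0,scc[4]=?,scc[5]=?)
step 5: low=(low[0]=0,low[1]=3,low[2]=0,low[3]=0,low[4]=4,low[5]=?); scc=(scc[0]=0,scc[1]=1,scc[2]=0,scc[3]=0,scc[4]=2,scc[5]=?)
step 6: low=(low[0]=0,low[1]=3,low[2]=0,low[3]=0,low[4]=4,low[5]=5); scc=(scc[0]=0,scc[1]=1,scc[2]=0,scc[3]=0,scc[4]=2,scc[5]=3)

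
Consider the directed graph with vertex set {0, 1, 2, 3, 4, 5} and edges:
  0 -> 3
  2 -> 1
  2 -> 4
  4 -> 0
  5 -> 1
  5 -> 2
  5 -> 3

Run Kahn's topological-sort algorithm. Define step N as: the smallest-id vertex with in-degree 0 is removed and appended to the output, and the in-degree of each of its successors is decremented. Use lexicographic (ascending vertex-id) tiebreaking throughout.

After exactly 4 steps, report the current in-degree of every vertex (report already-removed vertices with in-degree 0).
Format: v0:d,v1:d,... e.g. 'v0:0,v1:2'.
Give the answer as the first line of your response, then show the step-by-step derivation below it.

v0:0,v1:0,v2:0,v3:1,v4:0,v5:0

step 1: output 5; order=[5]; indeg=(1,1,0,1,1,0)
step 2: output 2; order=[5,2]; indeg=(1,0,0,1,0,0)
step 3: output 1; order=[5,2,1]; indeg=(1,0,0,1,0,0)
step 4: output 4; order=[5,2,1,4]; indeg=(0,0,0,1,0,0)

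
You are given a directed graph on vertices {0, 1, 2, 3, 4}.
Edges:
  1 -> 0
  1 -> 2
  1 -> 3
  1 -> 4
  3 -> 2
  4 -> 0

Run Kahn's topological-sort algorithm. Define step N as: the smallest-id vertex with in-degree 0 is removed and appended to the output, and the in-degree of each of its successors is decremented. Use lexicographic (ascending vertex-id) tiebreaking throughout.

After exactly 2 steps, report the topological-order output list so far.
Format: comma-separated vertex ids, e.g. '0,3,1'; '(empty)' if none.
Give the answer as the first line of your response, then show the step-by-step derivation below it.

1,3

step 1: output 1; order=[1]; indeg=(1,0,1,0,0)
step 2: output 3; order=[1,3]; indeg=(1,0,0,0,0)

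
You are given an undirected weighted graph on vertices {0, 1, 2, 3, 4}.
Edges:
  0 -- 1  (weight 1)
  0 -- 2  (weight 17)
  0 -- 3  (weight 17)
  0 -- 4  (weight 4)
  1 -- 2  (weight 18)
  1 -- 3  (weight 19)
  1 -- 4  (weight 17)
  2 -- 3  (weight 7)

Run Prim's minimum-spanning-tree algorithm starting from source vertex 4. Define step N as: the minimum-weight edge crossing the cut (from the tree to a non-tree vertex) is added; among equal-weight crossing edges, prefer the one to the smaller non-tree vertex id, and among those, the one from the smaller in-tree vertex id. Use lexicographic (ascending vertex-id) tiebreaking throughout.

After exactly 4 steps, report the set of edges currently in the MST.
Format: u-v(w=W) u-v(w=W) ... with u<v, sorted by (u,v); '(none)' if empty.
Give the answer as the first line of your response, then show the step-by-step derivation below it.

0-1(w=1) 0-2(w=17) 0-4(w=4) 2-3(w=7)

step 1: add edge 0-4 (w=4); MST = {0-4(w=4)}
step 2: add edge 0-1 (w=1); MST = {0-1(w=1) 0-4(w=4)}
step 3: add edge 0-2 (w=17); MST = {0-1(w=1) 0-2(w=17) 0-4(w=4)}
step 4: add edge 2-3 (w=7); MST = {0-1(w=1) 0-2(w=17) 0-4(w=4) 2-3(w=7)}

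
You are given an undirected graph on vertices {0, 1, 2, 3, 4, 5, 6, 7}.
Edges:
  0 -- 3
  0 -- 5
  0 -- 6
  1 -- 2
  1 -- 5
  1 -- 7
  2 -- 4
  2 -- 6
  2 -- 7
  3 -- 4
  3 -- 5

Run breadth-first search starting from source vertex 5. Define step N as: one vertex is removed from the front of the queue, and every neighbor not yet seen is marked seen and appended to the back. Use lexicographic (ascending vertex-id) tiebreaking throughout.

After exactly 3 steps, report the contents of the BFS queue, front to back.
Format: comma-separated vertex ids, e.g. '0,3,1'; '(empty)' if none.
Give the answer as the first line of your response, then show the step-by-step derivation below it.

3,6,2,7

step 1: dequeue 5; queue=[0,1,3]; order=5
step 2: dequeue 0; queue=[1,3,6]; order=5,0
step 3: dequeue 1; queue=[3,6,2,7]; order=5,0,1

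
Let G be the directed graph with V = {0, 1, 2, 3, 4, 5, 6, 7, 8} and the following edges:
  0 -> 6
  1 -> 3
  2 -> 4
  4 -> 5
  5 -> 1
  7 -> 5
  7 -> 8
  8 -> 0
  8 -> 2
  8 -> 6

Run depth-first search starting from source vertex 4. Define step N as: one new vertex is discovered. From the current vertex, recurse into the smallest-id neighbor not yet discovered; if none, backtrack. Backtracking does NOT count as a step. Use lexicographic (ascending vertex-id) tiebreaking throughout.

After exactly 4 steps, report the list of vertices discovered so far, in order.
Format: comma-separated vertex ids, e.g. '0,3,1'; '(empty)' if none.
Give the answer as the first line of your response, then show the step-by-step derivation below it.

4,5,1,3

step 1: discover 4; path=4; order=4
step 2: discover 5; path=4>5; order=4,5
step 3: discover 1; path=4>5>1; order=4,5,1
step 4: discover 3; path=4>5>1>3; order=4,5,1,3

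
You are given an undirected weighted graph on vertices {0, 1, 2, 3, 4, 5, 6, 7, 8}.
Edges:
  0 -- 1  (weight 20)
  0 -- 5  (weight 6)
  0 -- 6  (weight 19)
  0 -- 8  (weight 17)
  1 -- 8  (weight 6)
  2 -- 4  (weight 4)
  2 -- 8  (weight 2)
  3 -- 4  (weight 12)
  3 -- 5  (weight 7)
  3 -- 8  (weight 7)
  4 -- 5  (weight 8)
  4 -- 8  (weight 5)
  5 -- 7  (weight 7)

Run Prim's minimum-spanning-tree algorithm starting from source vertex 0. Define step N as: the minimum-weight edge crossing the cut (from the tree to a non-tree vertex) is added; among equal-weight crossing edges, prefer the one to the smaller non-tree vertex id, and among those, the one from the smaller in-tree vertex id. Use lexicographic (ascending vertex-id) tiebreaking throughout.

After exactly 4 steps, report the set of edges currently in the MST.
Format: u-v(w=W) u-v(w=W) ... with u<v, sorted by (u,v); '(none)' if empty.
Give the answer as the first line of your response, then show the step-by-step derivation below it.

0-5(w=6) 3-5(w=7) 3-8(w=7) 5-7(w=7)

step 1: add edge 0-5 (w=6); MST = {0-5(w=6)}
step 2: add edge 3-5 (w=7); MST = {0-5(w=6) 3-5(w=7)}
step 3: add edge 5-7 (w=7); MST = {0-5(w=6) 3-5(w=7) 5-7(w=7)}
step 4: add edge 3-8 (w=7); MST = {0-5(w=6) 3-5(w=7) 3-8(w=7) 5-7(w=7)}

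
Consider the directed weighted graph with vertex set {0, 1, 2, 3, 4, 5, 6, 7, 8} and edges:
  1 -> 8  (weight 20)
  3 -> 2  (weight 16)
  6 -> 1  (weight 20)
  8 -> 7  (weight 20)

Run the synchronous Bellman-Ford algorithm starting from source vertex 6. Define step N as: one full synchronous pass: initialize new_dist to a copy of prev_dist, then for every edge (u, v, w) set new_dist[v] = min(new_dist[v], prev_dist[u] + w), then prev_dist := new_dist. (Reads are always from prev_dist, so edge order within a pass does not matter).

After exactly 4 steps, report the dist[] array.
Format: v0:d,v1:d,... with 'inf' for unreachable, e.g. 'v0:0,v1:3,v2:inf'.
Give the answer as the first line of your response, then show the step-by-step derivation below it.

v0:inf,v1:20,v2:inf,v3:inf,v4:inf,v5:inf,v6:0,v7:60,v8:40

step 1: dist = v0:inf,v1:20,v2:inf,v3:inf,v4:inf,v5:inf,v6:0,v7:inf,v8:inf
step 2: dist = v0:inf,v1:20,v2:inf,v3:inf,v4:inf,v5:inf,v6:0,v7:inf,v8:40
step 3: dist = v0:inf,v1:20,v2:inf,v3:inf,v4:inf,v5:inf,v6:0,v7:60,v8:40
step 4: dist = v0:inf,v1:20,v2:inf,v3:inf,v4:inf,v5:inf,v6:0,v7:60,v8:40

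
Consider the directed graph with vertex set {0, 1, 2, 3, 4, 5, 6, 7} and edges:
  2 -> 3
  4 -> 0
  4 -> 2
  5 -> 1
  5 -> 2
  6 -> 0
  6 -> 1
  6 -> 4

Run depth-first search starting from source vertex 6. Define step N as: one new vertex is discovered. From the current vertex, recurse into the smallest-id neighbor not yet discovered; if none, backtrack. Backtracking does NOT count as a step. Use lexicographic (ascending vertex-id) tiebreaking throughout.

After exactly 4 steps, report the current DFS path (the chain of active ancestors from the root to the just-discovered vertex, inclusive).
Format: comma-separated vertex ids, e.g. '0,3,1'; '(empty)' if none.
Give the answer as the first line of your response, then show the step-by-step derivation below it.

6,4

step 1: discover 6; path=6; order=6
step 2: discover 0; path=6>0; order=6,0
step 3: discover 1; path=6>1; order=6,0,1
step 4: discover 4; path=6>4; order=6,0,1,4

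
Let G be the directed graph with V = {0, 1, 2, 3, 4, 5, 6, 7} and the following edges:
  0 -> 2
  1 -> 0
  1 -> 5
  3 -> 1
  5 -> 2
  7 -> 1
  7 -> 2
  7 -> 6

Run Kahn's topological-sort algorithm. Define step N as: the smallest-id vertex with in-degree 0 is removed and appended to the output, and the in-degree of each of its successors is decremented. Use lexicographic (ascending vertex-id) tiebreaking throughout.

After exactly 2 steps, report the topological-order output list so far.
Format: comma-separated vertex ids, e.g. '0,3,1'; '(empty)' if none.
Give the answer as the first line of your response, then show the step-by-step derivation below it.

3,4

step 1: output 3; order=[3]; indeg=(1,1,3,0,0,1,1,0)
step 2: output 4; order=[3,4]; indeg=(1,1,3,0,0,1,1,0)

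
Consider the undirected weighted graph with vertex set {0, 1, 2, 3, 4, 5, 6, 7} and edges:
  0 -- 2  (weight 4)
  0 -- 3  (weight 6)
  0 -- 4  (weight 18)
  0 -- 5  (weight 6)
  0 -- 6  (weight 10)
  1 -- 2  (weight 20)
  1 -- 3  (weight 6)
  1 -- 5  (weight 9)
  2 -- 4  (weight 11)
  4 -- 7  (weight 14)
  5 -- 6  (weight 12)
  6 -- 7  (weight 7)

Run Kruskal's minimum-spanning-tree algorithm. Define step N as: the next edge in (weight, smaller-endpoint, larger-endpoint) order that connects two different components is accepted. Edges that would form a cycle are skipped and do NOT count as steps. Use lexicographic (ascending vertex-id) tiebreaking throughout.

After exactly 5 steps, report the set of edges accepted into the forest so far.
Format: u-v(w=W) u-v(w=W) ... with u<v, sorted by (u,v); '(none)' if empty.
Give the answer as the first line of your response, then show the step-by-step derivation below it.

0-2(w=4) 0-3(w=6) 0-5(w=6) 1-3(w=6) 6-7(w=7)

step 1: add edge 0-2 (w=4); MST = {0-2(w=4)}
step 2: add edge 0-3 (w=6); MST = {0-2(w=4) 0-3(w=6)}
step 3: add edge 0-5 (w=6); MST = {0-2(w=4) 0-3(w=6) 0-5(w=6)}
step 4: add edge 1-3 (w=6); MST = {0-2(w=4) 0-3(w=6) 0-5(w=6) 1-3(w=6)}
step 5: add edge 6-7 (w=7); MST = {0-2(w=4) 0-3(w=6) 0-5(w=6) 1-3(w=6) 6-7(w=7)}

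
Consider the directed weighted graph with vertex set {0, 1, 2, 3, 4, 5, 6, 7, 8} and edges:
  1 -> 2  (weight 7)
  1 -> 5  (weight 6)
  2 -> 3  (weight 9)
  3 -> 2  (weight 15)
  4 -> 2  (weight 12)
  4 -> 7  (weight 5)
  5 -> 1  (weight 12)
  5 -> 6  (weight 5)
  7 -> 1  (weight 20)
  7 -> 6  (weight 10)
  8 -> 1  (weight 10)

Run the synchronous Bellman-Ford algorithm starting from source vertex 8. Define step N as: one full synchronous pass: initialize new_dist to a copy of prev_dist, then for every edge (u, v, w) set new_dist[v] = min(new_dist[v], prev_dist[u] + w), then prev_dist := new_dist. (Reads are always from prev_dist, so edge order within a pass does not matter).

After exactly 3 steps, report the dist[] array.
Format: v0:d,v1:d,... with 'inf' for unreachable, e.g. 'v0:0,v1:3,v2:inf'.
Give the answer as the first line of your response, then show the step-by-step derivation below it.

v0:inf,v1:10,v2:17,v3:26,v4:inf,v5:16,v6:21,v7:inf,v8:0

step 1: dist = v0:inf,v1:10,v2:inf,v3:inf,v4:inf,v5:inf,v6:inf,v7:inf,v8:0
step 2: dist = v0:inf,v1:10,v2:17,v3:inf,v4:inf,v5:16,v6:inf,v7:inf,v8:0
step 3: dist = v0:inf,v1:10,v2:17,v3:26,v4:inf,v5:16,v6:21,v7:inf,v8:0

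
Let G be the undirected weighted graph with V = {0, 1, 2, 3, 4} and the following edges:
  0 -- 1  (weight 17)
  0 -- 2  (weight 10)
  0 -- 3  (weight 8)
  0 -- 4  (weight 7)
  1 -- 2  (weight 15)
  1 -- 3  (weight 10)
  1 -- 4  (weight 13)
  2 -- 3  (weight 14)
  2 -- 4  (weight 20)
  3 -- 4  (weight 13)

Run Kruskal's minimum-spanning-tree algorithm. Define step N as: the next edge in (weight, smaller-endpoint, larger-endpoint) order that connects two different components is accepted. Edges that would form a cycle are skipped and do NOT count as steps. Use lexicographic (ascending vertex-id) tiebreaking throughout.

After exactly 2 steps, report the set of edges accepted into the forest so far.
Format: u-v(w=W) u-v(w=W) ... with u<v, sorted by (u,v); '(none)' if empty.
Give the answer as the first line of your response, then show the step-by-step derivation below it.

0-3(w=8) 0-4(w=7)

step 1: add edge 0-4 (w=7); MST = {0-4(w=7)}
step 2: add edge 0-3 (w=8); MST = {0-3(w=8) 0-4(w=7)}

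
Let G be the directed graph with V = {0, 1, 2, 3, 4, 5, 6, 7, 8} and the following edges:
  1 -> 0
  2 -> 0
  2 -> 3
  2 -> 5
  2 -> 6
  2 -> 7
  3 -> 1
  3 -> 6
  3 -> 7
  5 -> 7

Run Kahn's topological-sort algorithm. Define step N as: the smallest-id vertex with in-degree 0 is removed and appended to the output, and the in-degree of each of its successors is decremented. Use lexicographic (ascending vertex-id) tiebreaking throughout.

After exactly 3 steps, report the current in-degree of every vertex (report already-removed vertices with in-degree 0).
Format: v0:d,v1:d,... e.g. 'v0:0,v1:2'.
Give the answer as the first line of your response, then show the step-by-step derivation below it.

v0:0,v1:0,v2:0,v3:0,v4:0,v5:0,v6:0,v7:1,v8:0

step 1: output 2; order=[2]; indeg=(1,1,0,0,0,0,1,2,0)
step 2: output 3; order=[2,3]; indeg=(1,0,0,0,0,0,0,1,0)
step 3: output 1; order=[2,3,1]; indeg=(0,0,0,0,0,0,0,1,0)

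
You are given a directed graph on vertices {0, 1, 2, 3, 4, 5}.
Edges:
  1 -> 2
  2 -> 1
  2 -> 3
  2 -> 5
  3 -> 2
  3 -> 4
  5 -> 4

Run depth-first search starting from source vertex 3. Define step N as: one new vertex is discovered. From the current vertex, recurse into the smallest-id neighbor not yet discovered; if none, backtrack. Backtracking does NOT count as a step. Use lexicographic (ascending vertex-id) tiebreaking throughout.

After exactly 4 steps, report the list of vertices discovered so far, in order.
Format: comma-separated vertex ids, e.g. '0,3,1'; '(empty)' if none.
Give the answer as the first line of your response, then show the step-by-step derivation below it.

3,2,1,5

step 1: discover 3; path=3; order=3
step 2: discover 2; path=3>2; order=3,2
step 3: discover 1; path=3>2>1; order=3,2,1
step 4: discover 5; path=3>2>5; order=3,2,1,5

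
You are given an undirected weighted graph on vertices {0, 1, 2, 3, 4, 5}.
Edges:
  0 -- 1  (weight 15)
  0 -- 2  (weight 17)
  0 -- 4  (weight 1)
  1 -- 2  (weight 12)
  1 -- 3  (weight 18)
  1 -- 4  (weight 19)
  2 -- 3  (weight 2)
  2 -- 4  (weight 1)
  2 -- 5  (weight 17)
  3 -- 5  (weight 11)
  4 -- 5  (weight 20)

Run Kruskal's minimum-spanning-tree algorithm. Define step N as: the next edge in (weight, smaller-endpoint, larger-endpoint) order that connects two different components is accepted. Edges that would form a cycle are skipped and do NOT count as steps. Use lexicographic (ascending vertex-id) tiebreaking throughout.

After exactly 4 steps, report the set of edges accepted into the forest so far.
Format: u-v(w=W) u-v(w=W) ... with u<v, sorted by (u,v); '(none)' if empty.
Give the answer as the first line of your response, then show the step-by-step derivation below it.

0-4(w=1) 2-3(w=2) 2-4(w=1) 3-5(w=11)

step 1: add edge 0-4 (w=1); MST = {0-4(w=1)}
step 2: add edge 2-4 (w=1); MST = {0-4(w=1) 2-4(w=1)}
step 3: add edge 2-3 (w=2); MST = {0-4(w=1) 2-3(w=2) 2-4(w=1)}
step 4: add edge 3-5 (w=11); MST = {0-4(w=1) 2-3(w=2) 2-4(w=1) 3-5(w=11)}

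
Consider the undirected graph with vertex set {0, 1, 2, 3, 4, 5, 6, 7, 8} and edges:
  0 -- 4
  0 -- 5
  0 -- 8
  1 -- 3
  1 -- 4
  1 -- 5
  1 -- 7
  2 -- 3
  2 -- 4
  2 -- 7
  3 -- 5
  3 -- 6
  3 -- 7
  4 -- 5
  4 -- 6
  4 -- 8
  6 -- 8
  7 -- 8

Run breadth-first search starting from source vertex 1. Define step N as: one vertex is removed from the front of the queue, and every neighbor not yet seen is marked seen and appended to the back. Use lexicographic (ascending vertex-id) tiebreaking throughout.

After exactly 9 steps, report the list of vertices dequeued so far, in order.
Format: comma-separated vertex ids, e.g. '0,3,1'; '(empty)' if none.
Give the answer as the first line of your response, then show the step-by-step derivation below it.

1,3,4,5,7,2,6,0,8

step 1: dequeue 1; queue=[3,4,5,7]; order=1
step 2: dequeue 3; queue=[4,5,7,2,6]; order=1,3
step 3: dequeue 4; queue=[5,7,2,6,0,8]; order=1,3,4
step 4: dequeue 5; queue=[7,2,6,0,8]; order=1,3,4,5
step 5: dequeue 7; queue=[2,6,0,8]; order=1,3,4,5,7
step 6: dequeue 2; queue=[6,0,8]; order=1,3,4,5,7,2
step 7: dequeue 6; queue=[0,8]; order=1,3,4,5,7,2,6
step 8: dequeue 0; queue=[8]; order=1,3,4,5,7,2,6,0
step 9: dequeue 8; queue=[(empty)]; order=1,3,4,5,7,2,6,0,8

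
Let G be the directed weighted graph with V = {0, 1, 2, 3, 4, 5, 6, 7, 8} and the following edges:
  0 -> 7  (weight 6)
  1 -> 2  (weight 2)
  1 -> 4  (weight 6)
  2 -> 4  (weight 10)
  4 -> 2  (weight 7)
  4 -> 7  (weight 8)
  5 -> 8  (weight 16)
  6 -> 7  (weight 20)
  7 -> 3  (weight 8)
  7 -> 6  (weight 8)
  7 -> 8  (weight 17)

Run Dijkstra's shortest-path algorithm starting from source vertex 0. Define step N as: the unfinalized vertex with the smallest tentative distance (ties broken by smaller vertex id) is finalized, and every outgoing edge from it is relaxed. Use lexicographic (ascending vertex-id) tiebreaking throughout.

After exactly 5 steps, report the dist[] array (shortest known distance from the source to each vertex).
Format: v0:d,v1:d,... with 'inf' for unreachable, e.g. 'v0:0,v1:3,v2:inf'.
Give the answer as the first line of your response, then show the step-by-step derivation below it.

v0:0,v1:inf,v2:inf,v3:14,v4:inf,v5:inf,v6:14,v7:6,v8:23

step 1: dist = v0:0,v1:inf,v2:inf,v3:inf,v4:inf,v5:inf,v6:inf,v7:6,v8:inf
step 2: dist = v0:0,v1:inf,v2:inf,v3:14,v4:inf,v5:inf,v6:14,v7:6,v8:23
step 3: dist = v0:0,v1:inf,v2:inf,v3:14,v4:inf,v5:inf,v6:14,v7:6,v8:23
step 4: dist = v0:0,v1:inf,v2:inf,v3:14,v4:inf,v5:inf,v6:14,v7:6,v8:23
step 5: dist = v0:0,v1:inf,v2:inf,v3:14,v4:inf,v5:inf,v6:14,v7:6,v8:23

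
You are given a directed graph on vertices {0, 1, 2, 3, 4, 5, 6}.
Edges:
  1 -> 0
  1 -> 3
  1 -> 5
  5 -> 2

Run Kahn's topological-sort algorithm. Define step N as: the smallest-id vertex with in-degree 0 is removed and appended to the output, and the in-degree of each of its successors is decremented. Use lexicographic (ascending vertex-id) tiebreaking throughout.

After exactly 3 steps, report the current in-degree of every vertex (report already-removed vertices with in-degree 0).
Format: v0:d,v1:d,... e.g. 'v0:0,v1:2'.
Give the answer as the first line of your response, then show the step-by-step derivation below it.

v0:0,v1:0,v2:1,v3:0,v4:0,v5:0,v6:0

step 1: output 1; order=[1]; indeg=(0,0,1,0,0,0,0)
step 2: output 0; order=[1,0]; indeg=(0,0,1,0,0,0,0)
step 3: output 3; order=[1,0,3]; indeg=(0,0,1,0,0,0,0)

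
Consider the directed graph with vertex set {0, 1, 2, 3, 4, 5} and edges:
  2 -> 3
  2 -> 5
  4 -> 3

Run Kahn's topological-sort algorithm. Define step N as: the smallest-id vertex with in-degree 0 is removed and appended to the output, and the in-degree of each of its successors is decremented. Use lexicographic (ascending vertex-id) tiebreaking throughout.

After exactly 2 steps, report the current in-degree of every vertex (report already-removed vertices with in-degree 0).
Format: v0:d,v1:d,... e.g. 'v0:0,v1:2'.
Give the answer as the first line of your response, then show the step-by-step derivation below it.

v0:0,v1:0,v2:0,v3:2,v4:0,v5:1

step 1: output 0; order=[0]; indeg=(0,0,0,2,0,1)
step 2: output 1; order=[0,1]; indeg=(0,0,0,2,0,1)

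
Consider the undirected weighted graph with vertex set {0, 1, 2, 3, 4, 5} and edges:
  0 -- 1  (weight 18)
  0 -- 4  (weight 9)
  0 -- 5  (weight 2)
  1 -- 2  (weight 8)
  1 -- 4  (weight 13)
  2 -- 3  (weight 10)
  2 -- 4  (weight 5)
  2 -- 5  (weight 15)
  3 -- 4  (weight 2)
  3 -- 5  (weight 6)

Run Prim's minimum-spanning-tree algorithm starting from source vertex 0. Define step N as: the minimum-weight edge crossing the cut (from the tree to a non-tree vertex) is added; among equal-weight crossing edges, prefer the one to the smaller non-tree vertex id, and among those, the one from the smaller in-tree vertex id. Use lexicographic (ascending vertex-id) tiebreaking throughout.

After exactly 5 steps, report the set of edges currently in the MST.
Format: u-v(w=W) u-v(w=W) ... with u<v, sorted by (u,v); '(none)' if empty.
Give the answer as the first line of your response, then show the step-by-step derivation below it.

0-5(w=2) 1-2(w=8) 2-4(w=5) 3-4(w=2) 3-5(w=6)

step 1: add edge 0-5 (w=2); MST = {0-5(w=2)}
step 2: add edge 3-5 (w=6); MST = {0-5(w=2) 3-5(w=6)}
step 3: add edge 3-4 (w=2); MST = {0-5(w=2) 3-4(w=2) 3-5(w=6)}
step 4: add edge 2-4 (w=5); MST = {0-5(w=2) 2-4(w=5) 3-4(w=2) 3-5(w=6)}
step 5: add edge 1-2 (w=8); MST = {0-5(w=2) 1-2(w=8) 2-4(w=5) 3-4(w=2) 3-5(w=6)}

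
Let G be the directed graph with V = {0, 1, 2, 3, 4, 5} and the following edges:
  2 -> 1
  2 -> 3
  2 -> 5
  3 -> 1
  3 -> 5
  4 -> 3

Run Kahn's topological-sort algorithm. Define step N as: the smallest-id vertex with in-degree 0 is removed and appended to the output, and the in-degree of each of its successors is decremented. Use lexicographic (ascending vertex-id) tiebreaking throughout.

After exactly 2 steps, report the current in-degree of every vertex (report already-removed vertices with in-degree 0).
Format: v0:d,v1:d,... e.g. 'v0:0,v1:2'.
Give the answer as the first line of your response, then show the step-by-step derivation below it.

v0:0,v1:1,v2:0,v3:1,v4:0,v5:1

step 1: output 0; order=[0]; indeg=(0,2,0,2,0,2)
step 2: output 2; order=[0,2]; indeg=(0,1,0,1,0,1)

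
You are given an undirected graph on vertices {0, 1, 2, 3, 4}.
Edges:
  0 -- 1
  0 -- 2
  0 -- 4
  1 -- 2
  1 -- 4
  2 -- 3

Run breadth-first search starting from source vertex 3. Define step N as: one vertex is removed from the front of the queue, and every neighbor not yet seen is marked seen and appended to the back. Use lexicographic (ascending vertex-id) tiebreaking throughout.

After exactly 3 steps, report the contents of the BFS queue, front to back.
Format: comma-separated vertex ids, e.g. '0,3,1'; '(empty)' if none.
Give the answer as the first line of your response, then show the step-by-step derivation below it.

1,4

step 1: dequeue 3; queue=[2]; order=3
step 2: dequeue 2; queue=[0,1]; order=3,2
step 3: dequeue 0; queue=[1,4]; order=3,2,0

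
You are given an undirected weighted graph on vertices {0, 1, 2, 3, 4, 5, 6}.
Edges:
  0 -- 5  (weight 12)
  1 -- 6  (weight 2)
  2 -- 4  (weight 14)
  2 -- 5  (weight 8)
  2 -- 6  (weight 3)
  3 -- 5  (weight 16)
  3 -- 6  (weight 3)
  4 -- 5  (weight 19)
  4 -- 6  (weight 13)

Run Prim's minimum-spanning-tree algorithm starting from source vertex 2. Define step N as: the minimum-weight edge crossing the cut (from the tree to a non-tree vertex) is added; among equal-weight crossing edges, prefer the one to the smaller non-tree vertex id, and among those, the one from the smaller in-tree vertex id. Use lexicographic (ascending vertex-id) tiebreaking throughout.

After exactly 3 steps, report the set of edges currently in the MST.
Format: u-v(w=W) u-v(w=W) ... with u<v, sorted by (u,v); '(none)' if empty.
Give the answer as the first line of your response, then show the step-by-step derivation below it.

1-6(w=2) 2-6(w=3) 3-6(w=3)

step 1: add edge 2-6 (w=3); MST = {2-6(w=3)}
step 2: add edge 1-6 (w=2); MST = {1-6(w=2) 2-6(w=3)}
step 3: add edge 3-6 (w=3); MST = {1-6(w=2) 2-6(w=3) 3-6(w=3)}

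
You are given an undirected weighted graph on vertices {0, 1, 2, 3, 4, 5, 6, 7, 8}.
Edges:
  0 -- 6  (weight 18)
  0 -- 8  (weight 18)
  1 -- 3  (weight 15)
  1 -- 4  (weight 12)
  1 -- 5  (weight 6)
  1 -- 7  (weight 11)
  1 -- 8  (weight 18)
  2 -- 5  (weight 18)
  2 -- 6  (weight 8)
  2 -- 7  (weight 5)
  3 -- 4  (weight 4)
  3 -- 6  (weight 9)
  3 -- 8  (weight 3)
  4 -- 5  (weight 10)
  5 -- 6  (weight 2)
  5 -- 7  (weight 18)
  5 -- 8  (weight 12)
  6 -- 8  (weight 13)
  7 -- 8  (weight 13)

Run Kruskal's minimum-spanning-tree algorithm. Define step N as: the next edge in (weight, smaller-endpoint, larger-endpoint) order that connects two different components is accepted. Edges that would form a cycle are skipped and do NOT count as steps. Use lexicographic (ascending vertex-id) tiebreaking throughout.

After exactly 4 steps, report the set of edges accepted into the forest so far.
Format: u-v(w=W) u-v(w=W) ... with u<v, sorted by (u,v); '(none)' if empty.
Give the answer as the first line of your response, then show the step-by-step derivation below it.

2-7(w=5) 3-4(w=4) 3-8(w=3) 5-6(w=2)

step 1: add edge 5-6 (w=2); MST = {5-6(w=2)}
step 2: add edge 3-8 (w=3); MST = {3-8(w=3) 5-6(w=2)}
step 3: add edge 3-4 (w=4); MST = {3-4(w=4) 3-8(w=3) 5-6(w=2)}
step 4: add edge 2-7 (w=5); MST = {2-7(w=5) 3-4(w=4) 3-8(w=3) 5-6(w=2)}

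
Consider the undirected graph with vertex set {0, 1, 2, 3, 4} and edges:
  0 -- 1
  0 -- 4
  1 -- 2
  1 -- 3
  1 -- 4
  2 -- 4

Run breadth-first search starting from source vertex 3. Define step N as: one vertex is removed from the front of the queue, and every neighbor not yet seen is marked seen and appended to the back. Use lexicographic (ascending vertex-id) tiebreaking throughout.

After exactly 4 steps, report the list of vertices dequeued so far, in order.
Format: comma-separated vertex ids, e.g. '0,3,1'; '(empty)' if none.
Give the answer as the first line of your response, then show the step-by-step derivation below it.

3,1,0,2

step 1: dequeue 3; queue=[1]; order=3
step 2: dequeue 1; queue=[0,2,4]; order=3,1
step 3: dequeue 0; queue=[2,4]; order=3,1,0
step 4: dequeue 2; queue=[4]; order=3,1,0,2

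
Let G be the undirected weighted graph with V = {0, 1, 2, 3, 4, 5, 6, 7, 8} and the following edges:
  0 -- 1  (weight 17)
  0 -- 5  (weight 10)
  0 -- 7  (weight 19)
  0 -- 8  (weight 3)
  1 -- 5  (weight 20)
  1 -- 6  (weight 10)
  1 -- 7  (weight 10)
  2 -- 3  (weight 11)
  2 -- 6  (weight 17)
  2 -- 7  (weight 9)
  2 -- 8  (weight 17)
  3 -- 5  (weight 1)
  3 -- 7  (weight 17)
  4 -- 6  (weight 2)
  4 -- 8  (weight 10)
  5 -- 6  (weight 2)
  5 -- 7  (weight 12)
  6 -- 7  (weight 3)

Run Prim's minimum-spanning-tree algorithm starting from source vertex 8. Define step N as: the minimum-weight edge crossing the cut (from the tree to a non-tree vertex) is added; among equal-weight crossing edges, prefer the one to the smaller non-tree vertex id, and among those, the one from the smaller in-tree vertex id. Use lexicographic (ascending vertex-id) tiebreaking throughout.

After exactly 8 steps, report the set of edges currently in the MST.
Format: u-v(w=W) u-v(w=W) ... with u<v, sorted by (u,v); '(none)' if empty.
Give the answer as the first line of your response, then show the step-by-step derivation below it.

0-8(w=3) 1-6(w=10) 2-7(w=9) 3-5(w=1) 4-6(w=2) 4-8(w=10) 5-6(w=2) 6-7(w=3)

step 1: add edge 0-8 (w=3); MST = {0-8(w=3)}
step 2: add edge 4-8 (w=10); MST = {0-8(w=3) 4-8(w=10)}
step 3: add edge 4-6 (w=2); MST = {0-8(w=3) 4-6(w=2) 4-8(w=10)}
step 4: add edge 5-6 (w=2); MST = {0-8(w=3) 4-6(w=2) 4-8(w=10) 5-6(w=2)}
step 5: add edge 3-5 (w=1); MST = {0-8(w=3) 3-5(w=1) 4-6(w=2) 4-8(w=10) 5-6(w=2)}
step 6: add edge 6-7 (w=3); MST = {0-8(w=3) 3-5(w=1) 4-6(w=2) 4-8(w=10) 5-6(w=2) 6-7(w=3)}
step 7: add edge 2-7 (w=9); MST = {0-8(w=3) 2-7(w=9) 3-5(w=1) 4-6(w=2) 4-8(w=10) 5-6(w=2) 6-7(w=3)}
step 8: add edge 1-6 (w=10); MST = {0-8(w=3) 1-6(w=10) 2-7(w=9) 3-5(w=1) 4-6(w=2) 4-8(w=10) 5-6(w=2) 6-7(w=3)}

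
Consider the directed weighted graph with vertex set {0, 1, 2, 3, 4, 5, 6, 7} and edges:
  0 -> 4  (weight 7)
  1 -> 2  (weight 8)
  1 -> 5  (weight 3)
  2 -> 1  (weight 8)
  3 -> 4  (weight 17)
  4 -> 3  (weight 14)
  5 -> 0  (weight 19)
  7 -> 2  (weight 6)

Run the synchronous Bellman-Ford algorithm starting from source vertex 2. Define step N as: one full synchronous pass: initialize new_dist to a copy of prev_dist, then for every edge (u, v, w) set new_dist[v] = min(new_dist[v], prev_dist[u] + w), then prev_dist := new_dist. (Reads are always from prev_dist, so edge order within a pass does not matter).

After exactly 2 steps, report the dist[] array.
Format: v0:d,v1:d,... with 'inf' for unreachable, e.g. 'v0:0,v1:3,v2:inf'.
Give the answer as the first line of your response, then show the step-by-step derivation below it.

v0:inf,v1:8,v2:0,v3:inf,v4:inf,v5:11,v6:inf,v7:inf

step 1: dist = v0:inf,v1:8,v2:0,v3:inf,v4:inf,v5:inf,v6:inf,v7:inf
step 2: dist = v0:inf,v1:8,v2:0,v3:inf,v4:inf,v5:11,v6:inf,v7:inf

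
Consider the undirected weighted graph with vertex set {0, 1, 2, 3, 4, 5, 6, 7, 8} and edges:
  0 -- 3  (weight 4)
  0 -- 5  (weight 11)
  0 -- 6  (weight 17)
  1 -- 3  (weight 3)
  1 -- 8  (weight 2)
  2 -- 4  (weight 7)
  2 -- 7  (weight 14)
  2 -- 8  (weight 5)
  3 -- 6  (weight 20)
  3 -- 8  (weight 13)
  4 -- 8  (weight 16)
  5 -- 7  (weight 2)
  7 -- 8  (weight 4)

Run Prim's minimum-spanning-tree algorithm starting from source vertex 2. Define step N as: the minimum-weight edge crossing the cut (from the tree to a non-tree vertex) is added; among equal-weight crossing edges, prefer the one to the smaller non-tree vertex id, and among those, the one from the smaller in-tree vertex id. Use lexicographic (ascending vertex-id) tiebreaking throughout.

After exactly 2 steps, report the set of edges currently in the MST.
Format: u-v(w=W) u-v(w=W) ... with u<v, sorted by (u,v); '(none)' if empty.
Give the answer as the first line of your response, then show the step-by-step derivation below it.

1-8(w=2) 2-8(w=5)

step 1: add edge 2-8 (w=5); MST = {2-8(w=5)}
step 2: add edge 1-8 (w=2); MST = {1-8(w=2) 2-8(w=5)}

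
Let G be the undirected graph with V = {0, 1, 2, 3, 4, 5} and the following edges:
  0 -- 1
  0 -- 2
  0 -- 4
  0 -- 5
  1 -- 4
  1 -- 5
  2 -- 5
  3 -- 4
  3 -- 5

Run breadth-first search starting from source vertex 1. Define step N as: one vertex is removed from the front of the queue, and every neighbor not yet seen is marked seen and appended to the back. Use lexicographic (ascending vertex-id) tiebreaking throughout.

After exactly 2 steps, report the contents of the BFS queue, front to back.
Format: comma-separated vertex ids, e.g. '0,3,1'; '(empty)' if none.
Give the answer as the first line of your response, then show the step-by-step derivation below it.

4,5,2

step 1: dequeue 1; queue=[0,4,5]; order=1
step 2: dequeue 0; queue=[4,5,2]; order=1,0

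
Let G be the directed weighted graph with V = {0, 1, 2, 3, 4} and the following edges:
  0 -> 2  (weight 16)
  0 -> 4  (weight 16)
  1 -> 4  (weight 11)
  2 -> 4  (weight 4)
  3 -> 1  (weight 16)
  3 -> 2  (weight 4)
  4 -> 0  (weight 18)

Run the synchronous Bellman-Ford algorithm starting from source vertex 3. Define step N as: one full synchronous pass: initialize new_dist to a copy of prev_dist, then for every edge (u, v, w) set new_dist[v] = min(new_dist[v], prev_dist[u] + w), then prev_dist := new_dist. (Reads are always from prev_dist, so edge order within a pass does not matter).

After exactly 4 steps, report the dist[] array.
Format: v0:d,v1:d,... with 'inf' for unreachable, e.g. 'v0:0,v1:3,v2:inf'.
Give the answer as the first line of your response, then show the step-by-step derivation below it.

v0:26,v1:16,v2:4,v3:0,v4:8

step 1: dist = v0:inf,v1:16,v2:4,v3:0,v4:inf
step 2: dist = v0:inf,v1:16,v2:4,v3:0,v4:8
step 3: dist = v0:26,v1:16,v2:4,v3:0,v4:8
step 4: dist = v0:26,v1:16,v2:4,v3:0,v4:8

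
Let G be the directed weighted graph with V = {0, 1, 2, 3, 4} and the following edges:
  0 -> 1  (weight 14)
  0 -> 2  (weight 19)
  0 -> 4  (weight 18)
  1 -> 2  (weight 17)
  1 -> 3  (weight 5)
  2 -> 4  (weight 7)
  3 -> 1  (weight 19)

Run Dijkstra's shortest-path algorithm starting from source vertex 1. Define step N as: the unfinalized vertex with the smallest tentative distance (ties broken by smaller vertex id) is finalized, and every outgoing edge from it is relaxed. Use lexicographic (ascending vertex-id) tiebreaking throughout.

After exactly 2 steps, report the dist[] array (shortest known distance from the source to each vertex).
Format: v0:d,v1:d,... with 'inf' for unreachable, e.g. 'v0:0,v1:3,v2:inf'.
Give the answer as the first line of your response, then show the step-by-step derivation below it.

v0:inf,v1:0,v2:17,v3:5,v4:inf

step 1: dist = v0:inf,v1:0,v2:17,v3:5,v4:inf
step 2: dist = v0:inf,v1:0,v2:17,v3:5,v4:inf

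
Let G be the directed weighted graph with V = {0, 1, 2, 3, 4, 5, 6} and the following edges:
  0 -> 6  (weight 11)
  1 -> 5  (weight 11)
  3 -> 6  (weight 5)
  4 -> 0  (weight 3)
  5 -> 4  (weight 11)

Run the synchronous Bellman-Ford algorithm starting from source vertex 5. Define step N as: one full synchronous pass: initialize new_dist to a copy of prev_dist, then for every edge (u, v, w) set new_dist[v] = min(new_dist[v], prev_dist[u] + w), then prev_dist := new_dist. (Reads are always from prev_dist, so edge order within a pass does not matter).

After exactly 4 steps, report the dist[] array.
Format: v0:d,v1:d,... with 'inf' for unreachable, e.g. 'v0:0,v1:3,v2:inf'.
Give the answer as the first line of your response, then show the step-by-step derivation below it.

v0:14,v1:inf,v2:inf,v3:inf,v4:11,v5:0,v6:25

step 1: dist = v0:inf,v1:inf,v2:inf,v3:inf,v4:11,v5:0,v6:inf
step 2: dist = v0:14,v1:inf,v2:inf,v3:inf,v4:11,v5:0,v6:inf
step 3: dist = v0:14,v1:inf,v2:inf,v3:inf,v4:11,v5:0,v6:25
step 4: dist = v0:14,v1:inf,v2:inf,v3:inf,v4:11,v5:0,v6:25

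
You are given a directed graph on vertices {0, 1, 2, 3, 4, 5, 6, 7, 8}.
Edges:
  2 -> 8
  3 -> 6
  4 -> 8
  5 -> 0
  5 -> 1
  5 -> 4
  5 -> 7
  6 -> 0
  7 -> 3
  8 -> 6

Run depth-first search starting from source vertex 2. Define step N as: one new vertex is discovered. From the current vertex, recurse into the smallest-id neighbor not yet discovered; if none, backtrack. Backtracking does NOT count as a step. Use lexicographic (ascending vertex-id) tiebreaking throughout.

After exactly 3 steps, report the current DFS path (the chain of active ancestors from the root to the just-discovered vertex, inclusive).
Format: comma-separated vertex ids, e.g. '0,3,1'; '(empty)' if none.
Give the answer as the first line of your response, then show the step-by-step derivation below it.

2,8,6

step 1: discover 2; path=2; order=2
step 2: discover 8; path=2>8; order=2,8
step 3: discover 6; path=2>8>6; order=2,8,6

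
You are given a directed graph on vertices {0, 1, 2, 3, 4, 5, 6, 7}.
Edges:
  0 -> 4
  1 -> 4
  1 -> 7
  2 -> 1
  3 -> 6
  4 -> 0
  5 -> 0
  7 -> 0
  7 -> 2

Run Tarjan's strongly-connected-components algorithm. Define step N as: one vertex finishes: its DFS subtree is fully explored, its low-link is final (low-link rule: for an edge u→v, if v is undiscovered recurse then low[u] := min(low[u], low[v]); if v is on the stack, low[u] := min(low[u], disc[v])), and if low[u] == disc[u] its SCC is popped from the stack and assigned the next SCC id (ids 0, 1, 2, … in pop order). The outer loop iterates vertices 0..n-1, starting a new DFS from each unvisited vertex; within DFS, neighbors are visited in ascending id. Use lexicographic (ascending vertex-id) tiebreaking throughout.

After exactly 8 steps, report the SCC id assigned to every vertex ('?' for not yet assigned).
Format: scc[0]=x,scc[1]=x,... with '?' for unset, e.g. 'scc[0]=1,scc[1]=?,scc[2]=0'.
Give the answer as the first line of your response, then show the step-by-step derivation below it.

scc[0]=0,scc[1]=1,scc[2]=1,scc[3]=3,scc[4]=0,scc[5]=4,scc[6]=2,scc[7]=1

step 1: low=(low[0]=0,low[1]=?,low[2]=?,low[3]=?,low[4]=0,low[5]=?,low[6]=?,low[7]=?); scc=(scc[0]=?,scc[1]=?,scc[2]=?,scc[3]=?,scc[4]=?,scc[5]=?,scc[6]=?,scc[7]=?)
step 2: low=(low[0]=0,low[1]=?,low[2]=?,low[3]=?,low[4]=0,low[5]=?,low[6]=?,low[7]=?); scc=(scc[0]=0,scc[1]=?,scc[2]=?,scc[3]=?,scc[4]=0,scc[5]=?,scc[6]=?,scc[7]=?)
step 3: low=(low[0]=0,low[1]=2,low[2]=2,low[3]=?,low[4]=0,low[5]=?,low[6]=?,low[7]=3); scc=(scc[0]=0,scc[1]=?,scc[2]=?,scc[3]=?,scc[4]=0,scc[5]=?,scc[6]=?,scc[7]=?)
step 4: low=(low[0]=0,low[1]=2,low[2]=2,low[3]=?,low[4]=0,low[5]=?,low[6]=?,low[7]=2); scc=(scc[0]=0,scc[1]=?,scc[2]=?,scc[3]=?,scc[4]=0,scc[5]=?,scc[6]=?,scc[7]=?)
step 5: low=(low[0]=0,low[1]=2,low[2]=2,low[3]=?,low[4]=0,low[5]=?,low[6]=?,low[7]=2); scc=(scc[0]=0,scc[1]=1,scc[2]=1,scc[3]=?,scc[4]=0,scc[5]=?,scc[6]=?,scc[7]=1)
step 6: low=(low[0]=0,low[1]=2,low[2]=2,low[3]=5,low[4]=0,low[5]=?,low[6]=6,low[7]=2); scc=(scc[0]=0,scc[1]=1,scc[2]=1,scc[3]=?,scc[4]=0,scc[5]=?,scc[6]=2,scc[7]=1)
step 7: low=(low[0]=0,low[1]=2,low[2]=2,low[3]=5,low[4]=0,low[5]=?,low[6]=6,low[7]=2); scc=(scc[0]=0,scc[1]=1,scc[2]=1,scc[3]=3,scc[4]=0,scc[5]=?,scc[6]=2,scc[7]=1)
step 8: low=(low[0]=0,low[1]=2,low[2]=2,low[3]=5,low[4]=0,low[5]=7,low[6]=6,low[7]=2); scc=(scc[0]=0,scc[1]=1,scc[2]=1,scc[3]=3,scc[4]=0,scc[5]=4,scc[6]=2,scc[7]=1)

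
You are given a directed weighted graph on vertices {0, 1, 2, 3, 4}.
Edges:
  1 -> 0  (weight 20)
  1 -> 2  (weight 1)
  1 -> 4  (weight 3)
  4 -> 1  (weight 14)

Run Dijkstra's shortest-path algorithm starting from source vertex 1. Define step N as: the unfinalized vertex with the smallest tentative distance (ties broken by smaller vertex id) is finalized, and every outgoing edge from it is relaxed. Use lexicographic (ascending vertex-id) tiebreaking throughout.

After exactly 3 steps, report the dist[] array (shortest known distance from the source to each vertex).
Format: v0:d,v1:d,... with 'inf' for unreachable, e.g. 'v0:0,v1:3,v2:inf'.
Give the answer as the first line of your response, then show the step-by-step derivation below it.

v0:20,v1:0,v2:1,v3:inf,v4:3

step 1: dist = v0:20,v1:0,v2:1,v3:inf,v4:3
step 2: dist = v0:20,v1:0,v2:1,v3:inf,v4:3
step 3: dist = v0:20,v1:0,v2:1,v3:inf,v4:3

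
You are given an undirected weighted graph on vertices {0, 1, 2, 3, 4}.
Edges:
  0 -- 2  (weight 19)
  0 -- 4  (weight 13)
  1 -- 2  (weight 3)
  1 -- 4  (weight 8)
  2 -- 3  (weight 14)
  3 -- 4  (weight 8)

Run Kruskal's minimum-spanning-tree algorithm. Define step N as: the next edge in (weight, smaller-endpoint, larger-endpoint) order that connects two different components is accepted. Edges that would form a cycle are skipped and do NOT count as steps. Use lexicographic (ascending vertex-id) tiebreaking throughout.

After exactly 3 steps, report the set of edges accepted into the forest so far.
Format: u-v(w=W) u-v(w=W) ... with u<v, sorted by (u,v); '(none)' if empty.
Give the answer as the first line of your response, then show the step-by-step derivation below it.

1-2(w=3) 1-4(w=8) 3-4(w=8)

step 1: add edge 1-2 (w=3); MST = {1-2(w=3)}
step 2: add edge 1-4 (w=8); MST = {1-2(w=3) 1-4(w=8)}
step 3: add edge 3-4 (w=8); MST = {1-2(w=3) 1-4(w=8) 3-4(w=8)}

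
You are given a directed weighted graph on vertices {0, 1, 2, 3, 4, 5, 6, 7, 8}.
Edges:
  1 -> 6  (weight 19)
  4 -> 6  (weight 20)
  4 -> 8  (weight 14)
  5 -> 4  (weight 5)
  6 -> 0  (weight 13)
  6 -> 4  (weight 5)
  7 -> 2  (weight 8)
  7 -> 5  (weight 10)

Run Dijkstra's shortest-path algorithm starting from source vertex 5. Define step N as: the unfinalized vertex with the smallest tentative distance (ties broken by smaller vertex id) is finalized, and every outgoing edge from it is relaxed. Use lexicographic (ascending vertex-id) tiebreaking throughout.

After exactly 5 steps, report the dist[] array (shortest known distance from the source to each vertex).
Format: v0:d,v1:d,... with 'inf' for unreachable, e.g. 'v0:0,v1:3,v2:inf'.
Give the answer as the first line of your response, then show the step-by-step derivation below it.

v0:38,v1:inf,v2:inf,v3:inf,v4:5,v5:0,v6:25,v7:inf,v8:19

step 1: dist = v0:inf,v1:inf,v2:inf,v3:inf,v4:5,v5:0,v6:inf,v7:inf,v8:inf
step 2: dist = v0:inf,v1:inf,v2:inf,v3:inf,v4:5,v5:0,v6:25,v7:inf,v8:19
step 3: dist = v0:inf,v1:inf,v2:inf,v3:inf,v4:5,v5:0,v6:25,v7:inf,v8:19
step 4: dist = v0:38,v1:inf,v2:inf,v3:inf,v4:5,v5:0,v6:25,v7:inf,v8:19
step 5: dist = v0:38,v1:inf,v2:inf,v3:inf,v4:5,v5:0,v6:25,v7:inf,v8:19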